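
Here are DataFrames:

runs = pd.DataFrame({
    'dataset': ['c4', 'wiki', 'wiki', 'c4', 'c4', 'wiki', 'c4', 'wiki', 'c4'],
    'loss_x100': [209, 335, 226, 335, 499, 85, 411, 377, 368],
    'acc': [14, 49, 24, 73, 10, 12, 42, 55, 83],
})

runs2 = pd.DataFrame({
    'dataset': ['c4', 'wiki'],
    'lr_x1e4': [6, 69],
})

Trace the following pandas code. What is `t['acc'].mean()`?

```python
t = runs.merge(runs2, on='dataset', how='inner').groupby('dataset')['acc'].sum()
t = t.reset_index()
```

merge on 'dataset' (how='inner') → 9 rows:
  dataset  loss_x100  acc  lr_x1e4
0      c4        209   14        6
1    wiki        335   49       69
2    wiki        226   24       69
3      c4        335   73        6
4      c4        499   10        6
5    wiki         85   12       69
6      c4        411   42        6
7    wiki        377   55       69
8      c4        368   83        6
group by dataset, sum of acc:
dataset
c4      222
wiki    140
Name: acc, dtype: int64
reset_index():
  dataset  acc
0      c4  222
1    wiki  140

181.0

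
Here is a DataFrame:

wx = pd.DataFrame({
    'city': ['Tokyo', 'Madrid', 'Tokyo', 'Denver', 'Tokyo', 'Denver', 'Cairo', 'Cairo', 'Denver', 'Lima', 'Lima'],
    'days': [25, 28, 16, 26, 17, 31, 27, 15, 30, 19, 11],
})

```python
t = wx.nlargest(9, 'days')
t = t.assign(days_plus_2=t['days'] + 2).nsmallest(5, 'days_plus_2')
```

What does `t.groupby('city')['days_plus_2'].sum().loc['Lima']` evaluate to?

21

take 9 rows with largest days:
     city  days
5  Denver    31
8  Denver    30
1  Madrid    28
6   Cairo    27
3  Denver    26
0   Tokyo    25
9    Lima    19
4   Tokyo    17
2   Tokyo    16
add column days_plus_2 = t['days'] + 2:
     city  days  days_plus_2
5  Denver    31           33
8  Denver    30           32
1  Madrid    28           30
6   Cairo    27           29
3  Denver    26           28
0   Tokyo    25           27
9    Lima    19           21
4   Tokyo    17           19
2   Tokyo    16           18
take 5 rows with smallest days_plus_2:
     city  days  days_plus_2
2   Tokyo    16           18
4   Tokyo    17           19
9    Lima    19           21
0   Tokyo    25           27
3  Denver    26           28
group by city, sum of days_plus_2:
city
Denver    28
Lima      21
Tokyo     64
Name: days_plus_2, dtype: int64
Then the value at index 'Lima': 21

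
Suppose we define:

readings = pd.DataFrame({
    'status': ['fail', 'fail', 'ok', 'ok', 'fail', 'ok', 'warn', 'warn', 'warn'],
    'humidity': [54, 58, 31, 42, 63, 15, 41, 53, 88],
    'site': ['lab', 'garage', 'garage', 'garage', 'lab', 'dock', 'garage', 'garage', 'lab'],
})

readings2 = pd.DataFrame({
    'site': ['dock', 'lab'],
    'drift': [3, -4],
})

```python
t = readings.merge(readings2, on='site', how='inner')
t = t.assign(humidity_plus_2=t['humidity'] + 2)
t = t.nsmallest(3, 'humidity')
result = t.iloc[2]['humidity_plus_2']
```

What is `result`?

merge on 'site' (how='inner') → 4 rows:
  status  humidity  site  drift
0   fail        54   lab     -4
1   fail        63   lab     -4
2     ok        15  dock      3
3   warn        88   lab     -4
add column humidity_plus_2 = t['humidity'] + 2:
  status  humidity  site  drift  humidity_plus_2
0   fail        54   lab     -4               56
1   fail        63   lab     -4               65
2     ok        15  dock      3               17
3   warn        88   lab     -4               90
take 3 rows with smallest humidity:
  status  humidity  site  drift  humidity_plus_2
2     ok        15  dock      3               17
0   fail        54   lab     -4               56
1   fail        63   lab     -4               65
Finally, value at position 2, column 'humidity_plus_2' = 65.

65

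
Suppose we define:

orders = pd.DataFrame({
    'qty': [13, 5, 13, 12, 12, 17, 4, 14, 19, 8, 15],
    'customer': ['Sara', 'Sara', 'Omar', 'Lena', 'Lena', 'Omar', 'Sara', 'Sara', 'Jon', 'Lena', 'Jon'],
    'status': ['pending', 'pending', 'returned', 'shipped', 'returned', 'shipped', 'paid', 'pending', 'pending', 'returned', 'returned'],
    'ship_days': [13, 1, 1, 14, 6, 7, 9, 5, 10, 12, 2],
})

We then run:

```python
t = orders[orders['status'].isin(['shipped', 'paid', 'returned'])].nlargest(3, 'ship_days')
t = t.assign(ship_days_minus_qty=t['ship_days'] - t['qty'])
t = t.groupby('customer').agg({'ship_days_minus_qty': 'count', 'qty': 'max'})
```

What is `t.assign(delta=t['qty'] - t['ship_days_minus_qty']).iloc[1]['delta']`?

filter rows where status in ['shipped', 'paid', 'returned']:
    qty customer    status  ship_days
2    13     Omar  returned          1
3    12     Lena   shipped         14
4    12     Lena  returned          6
5    17     Omar   shipped          7
6     4     Sara      paid          9
9     8     Lena  returned         12
10   15      Jon  returned          2
take 3 rows with largest ship_days:
   qty customer    status  ship_days
3   12     Lena   shipped         14
9    8     Lena  returned         12
6    4     Sara      paid          9
add column ship_days_minus_qty = t['ship_days'] - t['qty']:
   qty customer    status  ship_days  ship_days_minus_qty
3   12     Lena   shipped         14                    2
9    8     Lena  returned         12                    4
6    4     Sara      paid          9                    5
group by customer: count(ship_days_minus_qty), max(qty):
          ship_days_minus_qty  qty
customer                          
Lena                        2   12
Sara                        1    4
add column delta = t['qty'] - t['ship_days_minus_qty']:
          ship_days_minus_qty  qty  delta
customer                                 
Lena                        2   12     10
Sara                        1    4      3
Finally, value at position 1, column 'delta' = 3.

3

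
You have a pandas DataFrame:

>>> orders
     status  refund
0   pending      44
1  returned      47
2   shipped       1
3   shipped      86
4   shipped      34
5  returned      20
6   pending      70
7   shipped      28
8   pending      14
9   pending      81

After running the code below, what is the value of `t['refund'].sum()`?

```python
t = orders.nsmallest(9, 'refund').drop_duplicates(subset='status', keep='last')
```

take 9 rows with smallest refund:
     status  refund
2   shipped       1
8   pending      14
5  returned      20
7   shipped      28
4   shipped      34
0   pending      44
1  returned      47
6   pending      70
9   pending      81
drop duplicate status (keep=last):
     status  refund
4   shipped      34
1  returned      47
9   pending      81
Finally, sum of column 'refund' = 162.

162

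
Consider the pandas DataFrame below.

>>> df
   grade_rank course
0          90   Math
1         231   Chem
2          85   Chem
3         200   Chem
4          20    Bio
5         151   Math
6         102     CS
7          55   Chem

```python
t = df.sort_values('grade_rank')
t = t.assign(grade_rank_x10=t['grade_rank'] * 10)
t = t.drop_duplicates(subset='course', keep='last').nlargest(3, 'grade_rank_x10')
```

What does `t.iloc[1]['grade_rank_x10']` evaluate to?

1510

sort by grade_rank:
   grade_rank course
4          20    Bio
7          55   Chem
2          85   Chem
0          90   Math
6         102     CS
5         151   Math
3         200   Chem
1         231   Chem
add column grade_rank_x10 = t['grade_rank'] * 10:
   grade_rank course  grade_rank_x10
4          20    Bio             200
7          55   Chem             550
2          85   Chem             850
0          90   Math             900
6         102     CS            1020
5         151   Math            1510
3         200   Chem            2000
1         231   Chem            2310
drop duplicate course (keep=last):
   grade_rank course  grade_rank_x10
4          20    Bio             200
6         102     CS            1020
5         151   Math            1510
1         231   Chem            2310
take 3 rows with largest grade_rank_x10:
   grade_rank course  grade_rank_x10
1         231   Chem            2310
5         151   Math            1510
6         102     CS            1020
The value at position 1, column 'grade_rank_x10' is 1510.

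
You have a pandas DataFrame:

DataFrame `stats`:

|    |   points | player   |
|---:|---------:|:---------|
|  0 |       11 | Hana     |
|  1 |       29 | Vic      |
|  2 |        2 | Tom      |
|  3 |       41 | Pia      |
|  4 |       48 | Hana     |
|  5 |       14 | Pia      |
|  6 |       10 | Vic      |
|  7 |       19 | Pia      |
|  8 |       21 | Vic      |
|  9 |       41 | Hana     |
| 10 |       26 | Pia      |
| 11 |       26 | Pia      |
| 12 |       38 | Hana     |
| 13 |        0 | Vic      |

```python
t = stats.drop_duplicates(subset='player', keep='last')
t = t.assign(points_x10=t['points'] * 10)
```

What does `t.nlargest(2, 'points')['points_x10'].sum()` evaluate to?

drop duplicate player (keep=last):
    points player
2        2    Tom
11      26    Pia
12      38   Hana
13       0    Vic
add column points_x10 = t['points'] * 10:
    points player  points_x10
2        2    Tom          20
11      26    Pia         260
12      38   Hana         380
13       0    Vic           0
take 2 rows with largest points:
    points player  points_x10
12      38   Hana         380
11      26    Pia         260
Finally, sum of column 'points_x10' = 640.

640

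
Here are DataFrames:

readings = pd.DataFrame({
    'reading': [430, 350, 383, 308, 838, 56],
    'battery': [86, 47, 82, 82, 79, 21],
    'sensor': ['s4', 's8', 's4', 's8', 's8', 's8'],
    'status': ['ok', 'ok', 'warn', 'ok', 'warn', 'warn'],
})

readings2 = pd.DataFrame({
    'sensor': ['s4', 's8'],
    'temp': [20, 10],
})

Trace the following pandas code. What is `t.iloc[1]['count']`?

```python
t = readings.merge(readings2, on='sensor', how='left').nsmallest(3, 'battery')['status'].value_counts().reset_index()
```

merge on 'sensor' (how='left') → 6 rows:
   reading  battery sensor status  temp
0      430       86     s4     ok    20
1      350       47     s8     ok    10
2      383       82     s4   warn    20
3      308       82     s8     ok    10
4      838       79     s8   warn    10
5       56       21     s8   warn    10
take 3 rows with smallest battery:
   reading  battery sensor status  temp
5       56       21     s8   warn    10
1      350       47     s8     ok    10
4      838       79     s8   warn    10
value_counts of status:
status
warn    2
ok      1
Name: count, dtype: int64
reset_index():
  status  count
0   warn      2
1     ok      1

1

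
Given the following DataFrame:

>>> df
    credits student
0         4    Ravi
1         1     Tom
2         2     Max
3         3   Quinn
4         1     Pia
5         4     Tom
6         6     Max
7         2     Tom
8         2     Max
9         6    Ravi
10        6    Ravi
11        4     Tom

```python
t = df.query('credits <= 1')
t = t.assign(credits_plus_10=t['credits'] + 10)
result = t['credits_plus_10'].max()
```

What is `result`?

11

filter rows where credits <= 1:
   credits student
1        1     Tom
4        1     Pia
add column credits_plus_10 = t['credits'] + 10:
   credits student  credits_plus_10
1        1     Tom               11
4        1     Pia               11
Finally, max of column 'credits_plus_10' = 11.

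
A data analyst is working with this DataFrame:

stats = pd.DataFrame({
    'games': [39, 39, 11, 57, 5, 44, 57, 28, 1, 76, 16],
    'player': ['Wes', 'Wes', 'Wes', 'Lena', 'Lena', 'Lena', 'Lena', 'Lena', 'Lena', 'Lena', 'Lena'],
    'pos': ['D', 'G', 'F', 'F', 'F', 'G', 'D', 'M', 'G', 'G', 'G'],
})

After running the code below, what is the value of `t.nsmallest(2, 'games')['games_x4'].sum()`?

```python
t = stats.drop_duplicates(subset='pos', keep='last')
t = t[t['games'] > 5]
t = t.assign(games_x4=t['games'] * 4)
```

176

drop duplicate pos (keep=last):
    games player pos
4       5   Lena   F
6      57   Lena   D
7      28   Lena   M
10     16   Lena   G
filter rows where games > 5:
    games player pos
6      57   Lena   D
7      28   Lena   M
10     16   Lena   G
add column games_x4 = t['games'] * 4:
    games player pos  games_x4
6      57   Lena   D       228
7      28   Lena   M       112
10     16   Lena   G        64
take 2 rows with smallest games:
    games player pos  games_x4
10     16   Lena   G        64
7      28   Lena   M       112
Hence 176.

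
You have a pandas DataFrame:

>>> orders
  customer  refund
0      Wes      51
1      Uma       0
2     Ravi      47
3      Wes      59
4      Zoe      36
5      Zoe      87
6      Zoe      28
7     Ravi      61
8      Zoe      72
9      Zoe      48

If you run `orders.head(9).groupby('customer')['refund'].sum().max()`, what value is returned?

223

take first 9 rows:
  customer  refund
0      Wes      51
1      Uma       0
2     Ravi      47
3      Wes      59
4      Zoe      36
5      Zoe      87
6      Zoe      28
7     Ravi      61
8      Zoe      72
group by customer, sum of refund:
customer
Ravi    108
Uma       0
Wes     110
Zoe     223
Name: refund, dtype: int64
Reading off the max of the resulting series, we get 223.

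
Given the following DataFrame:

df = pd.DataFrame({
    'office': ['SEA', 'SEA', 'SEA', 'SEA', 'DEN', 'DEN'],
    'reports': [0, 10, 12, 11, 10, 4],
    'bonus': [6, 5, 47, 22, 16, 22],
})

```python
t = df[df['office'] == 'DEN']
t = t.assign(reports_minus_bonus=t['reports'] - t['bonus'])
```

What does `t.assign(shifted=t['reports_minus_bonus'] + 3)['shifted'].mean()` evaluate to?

filter rows where office == 'DEN':
  office  reports  bonus
4    DEN       10     16
5    DEN        4     22
add column reports_minus_bonus = t['reports'] - t['bonus']:
  office  reports  bonus  reports_minus_bonus
4    DEN       10     16                   -6
5    DEN        4     22                  -18
add column shifted = t['reports_minus_bonus'] + 3:
  office  reports  bonus  reports_minus_bonus  shifted
4    DEN       10     16                   -6       -3
5    DEN        4     22                  -18      -15

-9.0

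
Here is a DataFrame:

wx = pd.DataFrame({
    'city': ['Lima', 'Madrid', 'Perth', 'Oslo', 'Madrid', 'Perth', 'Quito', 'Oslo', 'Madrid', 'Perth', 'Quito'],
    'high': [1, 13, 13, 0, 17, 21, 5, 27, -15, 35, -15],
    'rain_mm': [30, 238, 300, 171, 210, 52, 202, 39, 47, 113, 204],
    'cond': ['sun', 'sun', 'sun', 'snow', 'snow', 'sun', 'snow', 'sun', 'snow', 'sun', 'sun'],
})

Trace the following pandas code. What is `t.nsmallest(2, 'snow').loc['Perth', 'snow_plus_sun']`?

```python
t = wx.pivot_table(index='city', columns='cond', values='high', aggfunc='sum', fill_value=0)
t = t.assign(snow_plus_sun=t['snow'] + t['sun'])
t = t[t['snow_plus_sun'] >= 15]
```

pivot: rows=city, cols=cond, sum(high):
cond    snow  sun
city             
Lima       0    1
Madrid     2   13
Oslo       0   27
Perth      0   69
Quito      5  -15
add column snow_plus_sun = t['snow'] + t['sun']:
cond    snow  sun  snow_plus_sun
city                            
Lima       0    1              1
Madrid     2   13             15
Oslo       0   27             27
Perth      0   69             69
Quito      5  -15            -10
filter rows where snow_plus_sun >= 15:
cond    snow  sun  snow_plus_sun
city                            
Madrid     2   13             15
Oslo       0   27             27
Perth      0   69             69
take 2 rows with smallest snow:
cond   snow  sun  snow_plus_sun
city                           
Oslo      0   27             27
Perth     0   69             69
Then the value at row 'Perth', column 'snow_plus_sun': 69

69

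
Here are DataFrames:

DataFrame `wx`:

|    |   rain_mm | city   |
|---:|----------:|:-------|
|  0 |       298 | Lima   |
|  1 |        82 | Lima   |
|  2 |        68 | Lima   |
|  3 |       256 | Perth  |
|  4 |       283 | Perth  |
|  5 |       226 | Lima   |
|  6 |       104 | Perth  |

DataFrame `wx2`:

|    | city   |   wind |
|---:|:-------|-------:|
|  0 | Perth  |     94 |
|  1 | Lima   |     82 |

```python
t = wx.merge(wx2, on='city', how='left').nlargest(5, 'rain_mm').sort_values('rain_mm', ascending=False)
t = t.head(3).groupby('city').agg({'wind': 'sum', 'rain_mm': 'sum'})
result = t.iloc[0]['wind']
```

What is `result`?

merge on 'city' (how='left') → 7 rows:
   rain_mm   city  wind
0      298   Lima    82
1       82   Lima    82
2       68   Lima    82
3      256  Perth    94
4      283  Perth    94
5      226   Lima    82
6      104  Perth    94
take 5 rows with largest rain_mm:
   rain_mm   city  wind
0      298   Lima    82
4      283  Perth    94
3      256  Perth    94
5      226   Lima    82
6      104  Perth    94
sort by rain_mm descending:
   rain_mm   city  wind
0      298   Lima    82
4      283  Perth    94
3      256  Perth    94
5      226   Lima    82
6      104  Perth    94
take first 3 rows:
   rain_mm   city  wind
0      298   Lima    82
4      283  Perth    94
3      256  Perth    94
group by city: sum(wind), sum(rain_mm):
       wind  rain_mm
city                
Lima     82      298
Perth   188      539
Hence 82.

82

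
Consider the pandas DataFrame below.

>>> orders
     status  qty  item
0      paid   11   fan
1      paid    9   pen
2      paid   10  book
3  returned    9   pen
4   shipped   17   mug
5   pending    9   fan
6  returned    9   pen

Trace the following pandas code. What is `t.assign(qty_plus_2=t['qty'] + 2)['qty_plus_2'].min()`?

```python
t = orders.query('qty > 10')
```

filter rows where qty > 10:
    status  qty item
0     paid   11  fan
4  shipped   17  mug
add column qty_plus_2 = t['qty'] + 2:
    status  qty item  qty_plus_2
0     paid   11  fan          13
4  shipped   17  mug          19

13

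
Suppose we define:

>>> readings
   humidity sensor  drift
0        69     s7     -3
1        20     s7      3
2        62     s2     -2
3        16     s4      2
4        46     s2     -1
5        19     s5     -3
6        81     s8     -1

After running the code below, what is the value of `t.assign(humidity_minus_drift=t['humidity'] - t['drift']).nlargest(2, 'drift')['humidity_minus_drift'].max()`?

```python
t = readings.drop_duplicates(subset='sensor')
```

drop duplicate sensor (keep=first):
   humidity sensor  drift
0        69     s7     -3
2        62     s2     -2
3        16     s4      2
5        19     s5     -3
6        81     s8     -1
add column humidity_minus_drift = t['humidity'] - t['drift']:
   humidity sensor  drift  humidity_minus_drift
0        69     s7     -3                    72
2        62     s2     -2                    64
3        16     s4      2                    14
5        19     s5     -3                    22
6        81     s8     -1                    82
take 2 rows with largest drift:
   humidity sensor  drift  humidity_minus_drift
3        16     s4      2                    14
6        81     s8     -1                    82
So max() = 82.

82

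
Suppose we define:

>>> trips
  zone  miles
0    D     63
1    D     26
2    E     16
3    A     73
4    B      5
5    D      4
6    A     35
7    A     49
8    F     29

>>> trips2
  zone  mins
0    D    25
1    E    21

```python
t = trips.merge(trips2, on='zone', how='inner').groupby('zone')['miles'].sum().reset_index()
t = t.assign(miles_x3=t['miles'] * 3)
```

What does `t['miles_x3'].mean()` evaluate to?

163.5

merge on 'zone' (how='inner') → 4 rows:
  zone  miles  mins
0    D     63    25
1    D     26    25
2    E     16    21
3    D      4    25
group by zone, sum of miles:
zone
D    93
E    16
Name: miles, dtype: int64
reset_index():
  zone  miles
0    D     93
1    E     16
add column miles_x3 = t['miles'] * 3:
  zone  miles  miles_x3
0    D     93       279
1    E     16        48
Then the mean of column 'miles_x3': 163.5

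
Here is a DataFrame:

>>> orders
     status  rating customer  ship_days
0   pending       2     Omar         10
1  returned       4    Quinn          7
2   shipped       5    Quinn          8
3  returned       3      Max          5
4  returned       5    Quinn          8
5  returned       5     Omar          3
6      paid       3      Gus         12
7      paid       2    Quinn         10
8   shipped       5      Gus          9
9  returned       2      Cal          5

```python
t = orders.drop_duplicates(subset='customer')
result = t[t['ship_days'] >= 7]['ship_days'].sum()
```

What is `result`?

29

drop duplicate customer (keep=first):
     status  rating customer  ship_days
0   pending       2     Omar         10
1  returned       4    Quinn          7
3  returned       3      Max          5
6      paid       3      Gus         12
9  returned       2      Cal          5
filter rows where ship_days >= 7:
     status  rating customer  ship_days
0   pending       2     Omar         10
1  returned       4    Quinn          7
6      paid       3      Gus         12
Hence 29.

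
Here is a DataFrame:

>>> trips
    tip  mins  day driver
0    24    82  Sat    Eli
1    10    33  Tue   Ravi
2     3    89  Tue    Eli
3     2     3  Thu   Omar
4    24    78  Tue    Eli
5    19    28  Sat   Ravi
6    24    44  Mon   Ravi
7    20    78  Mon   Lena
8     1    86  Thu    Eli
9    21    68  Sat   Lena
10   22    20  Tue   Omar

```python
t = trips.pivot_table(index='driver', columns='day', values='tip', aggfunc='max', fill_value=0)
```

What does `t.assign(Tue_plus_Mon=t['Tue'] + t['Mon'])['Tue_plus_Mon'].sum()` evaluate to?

pivot: rows=driver, cols=day, max(tip):
day     Mon  Sat  Thu  Tue
driver                    
Eli       0   24    1   24
Lena     20   21    0    0
Omar      0    0    2   22
Ravi     24   19    0   10
add column Tue_plus_Mon = t['Tue'] + t['Mon']:
day     Mon  Sat  Thu  Tue  Tue_plus_Mon
driver                                  
Eli       0   24    1   24            24
Lena     20   21    0    0            20
Omar      0    0    2   22            22
Ravi     24   19    0   10            34

100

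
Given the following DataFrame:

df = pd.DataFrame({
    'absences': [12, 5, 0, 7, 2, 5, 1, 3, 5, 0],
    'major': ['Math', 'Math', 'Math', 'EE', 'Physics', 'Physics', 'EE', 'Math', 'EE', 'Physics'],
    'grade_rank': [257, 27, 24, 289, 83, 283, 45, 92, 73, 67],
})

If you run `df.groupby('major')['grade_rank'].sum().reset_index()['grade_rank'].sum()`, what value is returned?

1240

group by major, sum of grade_rank:
major
EE         407
Math       400
Physics    433
Name: grade_rank, dtype: int64
reset_index():
     major  grade_rank
0       EE         407
1     Math         400
2  Physics         433
So sum() = 1240.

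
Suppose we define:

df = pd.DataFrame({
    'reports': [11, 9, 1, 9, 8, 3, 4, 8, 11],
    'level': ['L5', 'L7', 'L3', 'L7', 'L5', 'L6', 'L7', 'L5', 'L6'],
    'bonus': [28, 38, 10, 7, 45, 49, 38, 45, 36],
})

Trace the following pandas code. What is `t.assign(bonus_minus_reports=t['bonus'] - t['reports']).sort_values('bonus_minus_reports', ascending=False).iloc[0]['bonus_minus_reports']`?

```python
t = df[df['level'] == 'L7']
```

filter rows where level == 'L7':
   reports level  bonus
1        9    L7     38
3        9    L7      7
6        4    L7     38
add column bonus_minus_reports = t['bonus'] - t['reports']:
   reports level  bonus  bonus_minus_reports
1        9    L7     38                   29
3        9    L7      7                   -2
6        4    L7     38                   34
sort by bonus_minus_reports descending:
   reports level  bonus  bonus_minus_reports
6        4    L7     38                   34
1        9    L7     38                   29
3        9    L7      7                   -2
Then the value at position 0, column 'bonus_minus_reports': 34

34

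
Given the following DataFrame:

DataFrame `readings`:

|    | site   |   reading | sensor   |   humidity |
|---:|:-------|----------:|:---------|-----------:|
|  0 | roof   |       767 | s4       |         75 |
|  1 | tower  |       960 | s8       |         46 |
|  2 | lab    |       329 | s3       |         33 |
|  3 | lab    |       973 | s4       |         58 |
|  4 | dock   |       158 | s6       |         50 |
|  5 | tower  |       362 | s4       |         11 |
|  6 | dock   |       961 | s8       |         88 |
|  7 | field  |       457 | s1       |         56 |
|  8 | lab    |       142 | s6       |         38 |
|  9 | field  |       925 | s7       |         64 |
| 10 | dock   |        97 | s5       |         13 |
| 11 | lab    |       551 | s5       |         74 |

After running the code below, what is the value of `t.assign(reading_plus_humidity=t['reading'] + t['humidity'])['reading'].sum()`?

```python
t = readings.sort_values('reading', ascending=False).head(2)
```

1934

sort by reading descending:
     site  reading sensor  humidity
3     lab      973     s4        58
6    dock      961     s8        88
1   tower      960     s8        46
9   field      925     s7        64
0    roof      767     s4        75
11    lab      551     s5        74
7   field      457     s1        56
5   tower      362     s4        11
2     lab      329     s3        33
4    dock      158     s6        50
8     lab      142     s6        38
10   dock       97     s5        13
take first 2 rows:
   site  reading sensor  humidity
3   lab      973     s4        58
6  dock      961     s8        88
add column reading_plus_humidity = t['reading'] + t['humidity']:
   site  reading sensor  humidity  reading_plus_humidity
3   lab      973     s4        58                   1031
6  dock      961     s8        88                   1049
The sum of column 'reading' is 1934.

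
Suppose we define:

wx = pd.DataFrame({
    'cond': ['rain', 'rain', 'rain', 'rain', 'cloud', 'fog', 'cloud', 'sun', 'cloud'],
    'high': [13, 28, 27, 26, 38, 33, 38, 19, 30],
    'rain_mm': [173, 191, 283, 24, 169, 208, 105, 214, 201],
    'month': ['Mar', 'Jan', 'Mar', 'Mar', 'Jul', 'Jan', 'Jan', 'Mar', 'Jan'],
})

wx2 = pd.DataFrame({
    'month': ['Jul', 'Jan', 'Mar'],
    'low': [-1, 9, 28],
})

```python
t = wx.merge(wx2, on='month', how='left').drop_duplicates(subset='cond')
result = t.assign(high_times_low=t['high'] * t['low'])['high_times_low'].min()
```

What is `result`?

-38

merge on 'month' (how='left') → 9 rows:
    cond  high  rain_mm month  low
0   rain    13      173   Mar   28
1   rain    28      191   Jan    9
2   rain    27      283   Mar   28
3   rain    26       24   Mar   28
4  cloud    38      169   Jul   -1
5    fog    33      208   Jan    9
6  cloud    38      105   Jan    9
7    sun    19      214   Mar   28
8  cloud    30      201   Jan    9
drop duplicate cond (keep=first):
    cond  high  rain_mm month  low
0   rain    13      173   Mar   28
4  cloud    38      169   Jul   -1
5    fog    33      208   Jan    9
7    sun    19      214   Mar   28
add column high_times_low = t['high'] * t['low']:
    cond  high  rain_mm month  low  high_times_low
0   rain    13      173   Mar   28             364
4  cloud    38      169   Jul   -1             -38
5    fog    33      208   Jan    9             297
7    sun    19      214   Mar   28             532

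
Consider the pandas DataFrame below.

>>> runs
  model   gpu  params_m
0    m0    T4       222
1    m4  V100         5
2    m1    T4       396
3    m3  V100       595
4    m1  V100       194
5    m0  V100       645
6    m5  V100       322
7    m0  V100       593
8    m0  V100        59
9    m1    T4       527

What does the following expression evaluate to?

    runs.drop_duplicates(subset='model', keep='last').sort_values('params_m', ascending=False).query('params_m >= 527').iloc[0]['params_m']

drop duplicate model (keep=last):
  model   gpu  params_m
1    m4  V100         5
3    m3  V100       595
6    m5  V100       322
8    m0  V100        59
9    m1    T4       527
sort by params_m descending:
  model   gpu  params_m
3    m3  V100       595
9    m1    T4       527
6    m5  V100       322
8    m0  V100        59
1    m4  V100         5
filter rows where params_m >= 527:
  model   gpu  params_m
3    m3  V100       595
9    m1    T4       527
Taking the value at position 0, column 'params_m' gives 595.

595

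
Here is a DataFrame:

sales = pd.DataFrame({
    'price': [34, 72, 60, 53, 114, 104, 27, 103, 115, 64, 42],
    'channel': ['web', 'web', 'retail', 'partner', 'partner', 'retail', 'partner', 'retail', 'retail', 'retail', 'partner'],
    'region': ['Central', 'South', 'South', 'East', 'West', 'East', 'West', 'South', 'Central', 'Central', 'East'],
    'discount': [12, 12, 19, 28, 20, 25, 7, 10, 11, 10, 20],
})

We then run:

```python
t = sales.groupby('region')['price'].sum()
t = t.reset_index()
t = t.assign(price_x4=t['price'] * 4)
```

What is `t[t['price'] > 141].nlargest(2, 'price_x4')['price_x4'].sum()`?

1792

group by region, sum of price:
region
Central    213
East       199
South      235
West       141
Name: price, dtype: int64
reset_index():
    region  price
0  Central    213
1     East    199
2    South    235
3     West    141
add column price_x4 = t['price'] * 4:
    region  price  price_x4
0  Central    213       852
1     East    199       796
2    South    235       940
3     West    141       564
filter rows where price > 141:
    region  price  price_x4
0  Central    213       852
1     East    199       796
2    South    235       940
take 2 rows with largest price_x4:
    region  price  price_x4
2    South    235       940
0  Central    213       852
Finally, sum of column 'price_x4' = 1792.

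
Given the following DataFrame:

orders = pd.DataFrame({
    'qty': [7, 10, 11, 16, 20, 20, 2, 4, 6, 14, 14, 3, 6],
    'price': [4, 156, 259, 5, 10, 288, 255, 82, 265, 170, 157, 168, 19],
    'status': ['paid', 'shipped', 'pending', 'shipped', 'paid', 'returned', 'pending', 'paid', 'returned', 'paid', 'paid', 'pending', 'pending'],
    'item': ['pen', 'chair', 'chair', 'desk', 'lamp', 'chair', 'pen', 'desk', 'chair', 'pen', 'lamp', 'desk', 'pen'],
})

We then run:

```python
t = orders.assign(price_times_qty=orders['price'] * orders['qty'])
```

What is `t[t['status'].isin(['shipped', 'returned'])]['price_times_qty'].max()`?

add column price_times_qty = orders['price'] * orders['qty']:
    qty  price    status   item  price_times_qty
0     7      4      paid    pen               28
1    10    156   shipped  chair             1560
2    11    259   pending  chair             2849
3    16      5   shipped   desk               80
4    20     10      paid   lamp              200
5    20    288  returned  chair             5760
6     2    255   pending    pen              510
7     4     82      paid   desk              328
8     6    265  returned  chair             1590
9    14    170      paid    pen             2380
10   14    157      paid   lamp             2198
11    3    168   pending   desk              504
12    6     19   pending    pen              114
filter rows where status in ['shipped', 'returned']:
   qty  price    status   item  price_times_qty
1   10    156   shipped  chair             1560
3   16      5   shipped   desk               80
5   20    288  returned  chair             5760
8    6    265  returned  chair             1590
max of column 'price_times_qty' → 5760

5760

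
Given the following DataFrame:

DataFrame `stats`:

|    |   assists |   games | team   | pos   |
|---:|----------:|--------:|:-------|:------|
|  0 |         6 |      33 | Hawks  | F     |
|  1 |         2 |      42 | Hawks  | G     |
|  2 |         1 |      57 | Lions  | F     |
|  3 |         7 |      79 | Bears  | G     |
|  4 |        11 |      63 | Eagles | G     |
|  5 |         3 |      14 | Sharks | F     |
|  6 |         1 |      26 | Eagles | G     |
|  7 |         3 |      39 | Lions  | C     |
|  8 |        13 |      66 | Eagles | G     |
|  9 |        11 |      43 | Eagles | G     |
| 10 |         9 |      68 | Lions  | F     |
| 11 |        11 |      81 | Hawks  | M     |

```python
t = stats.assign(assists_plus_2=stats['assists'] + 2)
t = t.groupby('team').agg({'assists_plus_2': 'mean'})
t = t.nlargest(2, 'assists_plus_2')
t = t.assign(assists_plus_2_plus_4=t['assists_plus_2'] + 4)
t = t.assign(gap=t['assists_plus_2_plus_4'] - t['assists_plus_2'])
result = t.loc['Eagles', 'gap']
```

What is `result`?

add column assists_plus_2 = stats['assists'] + 2:
    assists  games    team pos  assists_plus_2
0         6     33   Hawks   F               8
1         2     42   Hawks   G               4
2         1     57   Lions   F               3
3         7     79   Bears   G               9
4        11     63  Eagles   G              13
5         3     14  Sharks   F               5
6         1     26  Eagles   G               3
7         3     39   Lions   C               5
8        13     66  Eagles   G              15
9        11     43  Eagles   G              13
10        9     68   Lions   F              11
11       11     81   Hawks   M              13
group by team, mean of assists_plus_2:
        assists_plus_2
team                  
Bears         9.000000
Eagles       11.000000
Hawks         8.333333
Lions         6.333333
Sharks        5.000000
take 2 rows with largest assists_plus_2:
        assists_plus_2
team                  
Eagles            11.0
Bears              9.0
add column assists_plus_2_plus_4 = t['assists_plus_2'] + 4:
        assists_plus_2  assists_plus_2_plus_4
team                                         
Eagles            11.0                   15.0
Bears              9.0                   13.0
add column gap = t['assists_plus_2_plus_4'] - t['assists_plus_2']:
        assists_plus_2  assists_plus_2_plus_4  gap
team                                              
Eagles            11.0                   15.0  4.0
Bears              9.0                   13.0  4.0

4.0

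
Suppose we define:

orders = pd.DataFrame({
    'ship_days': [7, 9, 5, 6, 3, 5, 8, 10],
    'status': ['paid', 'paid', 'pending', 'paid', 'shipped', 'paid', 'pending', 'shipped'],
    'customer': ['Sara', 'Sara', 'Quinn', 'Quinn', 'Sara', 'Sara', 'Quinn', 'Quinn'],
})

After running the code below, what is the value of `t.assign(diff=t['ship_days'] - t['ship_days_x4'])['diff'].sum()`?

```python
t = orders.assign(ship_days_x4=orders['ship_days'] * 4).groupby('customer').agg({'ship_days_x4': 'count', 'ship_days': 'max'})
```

11

add column ship_days_x4 = orders['ship_days'] * 4:
   ship_days   status customer  ship_days_x4
0          7     paid     Sara            28
1          9     paid     Sara            36
2          5  pending    Quinn            20
3          6     paid    Quinn            24
4          3  shipped     Sara            12
5          5     paid     Sara            20
6          8  pending    Quinn            32
7         10  shipped    Quinn            40
group by customer: count(ship_days_x4), max(ship_days):
          ship_days_x4  ship_days
customer                         
Quinn                4         10
Sara                 4          9
add column diff = t['ship_days'] - t['ship_days_x4']:
          ship_days_x4  ship_days  diff
customer                               
Quinn                4         10     6
Sara                 4          9     5
So sum() = 11.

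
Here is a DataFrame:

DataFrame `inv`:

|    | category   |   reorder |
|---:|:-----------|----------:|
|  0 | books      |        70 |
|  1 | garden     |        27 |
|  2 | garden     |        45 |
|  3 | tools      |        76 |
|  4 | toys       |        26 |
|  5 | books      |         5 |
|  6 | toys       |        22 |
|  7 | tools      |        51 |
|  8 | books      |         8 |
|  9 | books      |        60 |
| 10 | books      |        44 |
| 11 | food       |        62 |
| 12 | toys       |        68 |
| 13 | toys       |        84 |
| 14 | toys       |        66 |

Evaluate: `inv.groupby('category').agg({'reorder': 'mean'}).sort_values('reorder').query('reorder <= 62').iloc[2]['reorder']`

group by category, mean of reorder:
          reorder
category         
books        37.4
food         62.0
garden       36.0
tools        63.5
toys         53.2
sort by reorder:
          reorder
category         
garden       36.0
books        37.4
toys         53.2
food         62.0
tools        63.5
filter rows where reorder <= 62:
          reorder
category         
garden       36.0
books        37.4
toys         53.2
food         62.0

53.2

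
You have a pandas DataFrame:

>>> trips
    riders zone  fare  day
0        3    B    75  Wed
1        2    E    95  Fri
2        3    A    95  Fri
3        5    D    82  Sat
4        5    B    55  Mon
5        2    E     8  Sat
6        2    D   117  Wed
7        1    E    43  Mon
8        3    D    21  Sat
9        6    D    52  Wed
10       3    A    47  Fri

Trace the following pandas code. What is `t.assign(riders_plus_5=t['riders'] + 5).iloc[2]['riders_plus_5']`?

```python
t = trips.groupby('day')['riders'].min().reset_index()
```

group by day, min of riders:
day
Fri    2
Mon    1
Sat    2
Wed    2
Name: riders, dtype: int64
reset_index():
   day  riders
0  Fri       2
1  Mon       1
2  Sat       2
3  Wed       2
add column riders_plus_5 = t['riders'] + 5:
   day  riders  riders_plus_5
0  Fri       2              7
1  Mon       1              6
2  Sat       2              7
3  Wed       2              7

7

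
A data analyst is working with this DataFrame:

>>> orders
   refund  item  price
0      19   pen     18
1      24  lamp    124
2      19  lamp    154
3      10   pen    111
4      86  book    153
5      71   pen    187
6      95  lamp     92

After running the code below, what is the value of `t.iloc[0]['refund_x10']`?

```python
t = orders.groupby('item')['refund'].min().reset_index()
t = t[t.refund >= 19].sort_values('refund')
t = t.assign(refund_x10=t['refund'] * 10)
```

190

group by item, min of refund:
item
book    86
lamp    19
pen     10
Name: refund, dtype: int64
reset_index():
   item  refund
0  book      86
1  lamp      19
2   pen      10
filter rows where refund >= 19:
   item  refund
0  book      86
1  lamp      19
sort by refund:
   item  refund
1  lamp      19
0  book      86
add column refund_x10 = t['refund'] * 10:
   item  refund  refund_x10
1  lamp      19         190
0  book      86         860
Then the value at position 0, column 'refund_x10': 190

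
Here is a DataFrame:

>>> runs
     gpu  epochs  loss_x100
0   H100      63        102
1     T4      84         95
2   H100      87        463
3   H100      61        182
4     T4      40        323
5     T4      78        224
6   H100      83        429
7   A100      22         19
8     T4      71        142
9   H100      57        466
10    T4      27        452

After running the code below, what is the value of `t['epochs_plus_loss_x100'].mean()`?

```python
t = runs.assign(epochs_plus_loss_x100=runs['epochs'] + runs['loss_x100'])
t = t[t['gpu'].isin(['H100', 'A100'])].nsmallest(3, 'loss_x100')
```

149.666666667

add column epochs_plus_loss_x100 = runs['epochs'] + runs['loss_x100']:
     gpu  epochs  loss_x100  epochs_plus_loss_x100
0   H100      63        102                    165
1     T4      84         95                    179
2   H100      87        463                    550
3   H100      61        182                    243
4     T4      40        323                    363
5     T4      78        224                    302
6   H100      83        429                    512
7   A100      22         19                     41
8     T4      71        142                    213
9   H100      57        466                    523
10    T4      27        452                    479
filter rows where gpu in ['H100', 'A100']:
    gpu  epochs  loss_x100  epochs_plus_loss_x100
0  H100      63        102                    165
2  H100      87        463                    550
3  H100      61        182                    243
6  H100      83        429                    512
7  A100      22         19                     41
9  H100      57        466                    523
take 3 rows with smallest loss_x100:
    gpu  epochs  loss_x100  epochs_plus_loss_x100
7  A100      22         19                     41
0  H100      63        102                    165
3  H100      61        182                    243
The mean of column 'epochs_plus_loss_x100' is 149.666666667.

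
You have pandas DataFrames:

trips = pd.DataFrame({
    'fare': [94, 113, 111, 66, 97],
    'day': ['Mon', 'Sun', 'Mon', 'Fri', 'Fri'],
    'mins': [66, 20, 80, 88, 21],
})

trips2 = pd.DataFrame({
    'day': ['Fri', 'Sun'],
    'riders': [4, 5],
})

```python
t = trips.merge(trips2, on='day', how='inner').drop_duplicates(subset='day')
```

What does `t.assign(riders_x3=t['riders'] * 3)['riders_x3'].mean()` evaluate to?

merge on 'day' (how='inner') → 3 rows:
   fare  day  mins  riders
0   113  Sun    20       5
1    66  Fri    88       4
2    97  Fri    21       4
drop duplicate day (keep=first):
   fare  day  mins  riders
0   113  Sun    20       5
1    66  Fri    88       4
add column riders_x3 = t['riders'] * 3:
   fare  day  mins  riders  riders_x3
0   113  Sun    20       5         15
1    66  Fri    88       4         12
Reading off the mean of column 'riders_x3', we get 13.5.

13.5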